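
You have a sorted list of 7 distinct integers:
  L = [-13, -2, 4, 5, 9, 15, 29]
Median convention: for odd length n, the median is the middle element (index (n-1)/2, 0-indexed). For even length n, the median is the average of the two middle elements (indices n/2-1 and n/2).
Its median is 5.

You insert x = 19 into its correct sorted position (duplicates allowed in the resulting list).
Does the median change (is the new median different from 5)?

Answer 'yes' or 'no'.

Old median = 5
Insert x = 19
New median = 7
Changed? yes

Answer: yes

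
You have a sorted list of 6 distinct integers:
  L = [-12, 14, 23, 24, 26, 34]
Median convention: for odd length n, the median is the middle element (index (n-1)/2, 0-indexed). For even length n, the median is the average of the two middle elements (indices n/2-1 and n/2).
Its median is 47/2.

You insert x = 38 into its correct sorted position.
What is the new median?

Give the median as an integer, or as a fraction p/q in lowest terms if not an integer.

Answer: 24

Derivation:
Old list (sorted, length 6): [-12, 14, 23, 24, 26, 34]
Old median = 47/2
Insert x = 38
Old length even (6). Middle pair: indices 2,3 = 23,24.
New length odd (7). New median = single middle element.
x = 38: 6 elements are < x, 0 elements are > x.
New sorted list: [-12, 14, 23, 24, 26, 34, 38]
New median = 24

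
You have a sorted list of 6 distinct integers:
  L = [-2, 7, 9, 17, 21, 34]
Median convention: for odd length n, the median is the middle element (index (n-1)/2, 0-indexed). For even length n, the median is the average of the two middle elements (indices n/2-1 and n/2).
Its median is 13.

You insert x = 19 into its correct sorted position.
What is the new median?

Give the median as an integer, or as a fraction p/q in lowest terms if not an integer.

Answer: 17

Derivation:
Old list (sorted, length 6): [-2, 7, 9, 17, 21, 34]
Old median = 13
Insert x = 19
Old length even (6). Middle pair: indices 2,3 = 9,17.
New length odd (7). New median = single middle element.
x = 19: 4 elements are < x, 2 elements are > x.
New sorted list: [-2, 7, 9, 17, 19, 21, 34]
New median = 17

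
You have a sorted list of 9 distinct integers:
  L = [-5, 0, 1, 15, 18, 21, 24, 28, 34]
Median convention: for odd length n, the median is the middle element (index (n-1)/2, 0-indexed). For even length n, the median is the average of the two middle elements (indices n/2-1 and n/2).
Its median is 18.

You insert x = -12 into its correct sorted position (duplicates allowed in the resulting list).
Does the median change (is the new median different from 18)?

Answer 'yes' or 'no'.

Answer: yes

Derivation:
Old median = 18
Insert x = -12
New median = 33/2
Changed? yes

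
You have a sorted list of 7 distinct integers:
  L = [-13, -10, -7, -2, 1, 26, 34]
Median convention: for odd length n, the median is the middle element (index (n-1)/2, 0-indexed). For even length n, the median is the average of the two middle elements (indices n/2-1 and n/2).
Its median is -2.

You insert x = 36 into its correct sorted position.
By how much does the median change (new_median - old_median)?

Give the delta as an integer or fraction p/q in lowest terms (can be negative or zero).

Answer: 3/2

Derivation:
Old median = -2
After inserting x = 36: new sorted = [-13, -10, -7, -2, 1, 26, 34, 36]
New median = -1/2
Delta = -1/2 - -2 = 3/2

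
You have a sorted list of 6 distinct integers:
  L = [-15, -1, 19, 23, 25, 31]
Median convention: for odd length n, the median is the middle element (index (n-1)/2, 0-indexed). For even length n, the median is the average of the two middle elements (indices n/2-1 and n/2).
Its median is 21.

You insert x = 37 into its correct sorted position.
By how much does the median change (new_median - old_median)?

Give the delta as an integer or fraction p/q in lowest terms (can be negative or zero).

Answer: 2

Derivation:
Old median = 21
After inserting x = 37: new sorted = [-15, -1, 19, 23, 25, 31, 37]
New median = 23
Delta = 23 - 21 = 2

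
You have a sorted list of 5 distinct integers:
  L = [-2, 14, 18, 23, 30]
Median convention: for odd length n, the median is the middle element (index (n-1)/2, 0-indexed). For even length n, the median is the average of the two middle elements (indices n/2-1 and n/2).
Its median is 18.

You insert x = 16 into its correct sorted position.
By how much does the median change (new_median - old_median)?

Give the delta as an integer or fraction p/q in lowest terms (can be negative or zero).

Old median = 18
After inserting x = 16: new sorted = [-2, 14, 16, 18, 23, 30]
New median = 17
Delta = 17 - 18 = -1

Answer: -1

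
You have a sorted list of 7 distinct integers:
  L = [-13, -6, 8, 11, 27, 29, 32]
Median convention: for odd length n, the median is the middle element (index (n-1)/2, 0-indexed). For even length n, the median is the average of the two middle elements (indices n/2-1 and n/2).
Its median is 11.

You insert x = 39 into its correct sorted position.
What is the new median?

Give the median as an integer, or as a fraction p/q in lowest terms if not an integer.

Old list (sorted, length 7): [-13, -6, 8, 11, 27, 29, 32]
Old median = 11
Insert x = 39
Old length odd (7). Middle was index 3 = 11.
New length even (8). New median = avg of two middle elements.
x = 39: 7 elements are < x, 0 elements are > x.
New sorted list: [-13, -6, 8, 11, 27, 29, 32, 39]
New median = 19

Answer: 19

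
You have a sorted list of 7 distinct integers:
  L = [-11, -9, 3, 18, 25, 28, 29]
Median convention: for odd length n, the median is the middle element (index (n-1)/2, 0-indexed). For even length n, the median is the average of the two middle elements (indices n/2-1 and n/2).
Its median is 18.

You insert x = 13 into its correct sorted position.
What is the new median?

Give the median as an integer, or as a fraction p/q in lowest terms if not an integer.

Old list (sorted, length 7): [-11, -9, 3, 18, 25, 28, 29]
Old median = 18
Insert x = 13
Old length odd (7). Middle was index 3 = 18.
New length even (8). New median = avg of two middle elements.
x = 13: 3 elements are < x, 4 elements are > x.
New sorted list: [-11, -9, 3, 13, 18, 25, 28, 29]
New median = 31/2

Answer: 31/2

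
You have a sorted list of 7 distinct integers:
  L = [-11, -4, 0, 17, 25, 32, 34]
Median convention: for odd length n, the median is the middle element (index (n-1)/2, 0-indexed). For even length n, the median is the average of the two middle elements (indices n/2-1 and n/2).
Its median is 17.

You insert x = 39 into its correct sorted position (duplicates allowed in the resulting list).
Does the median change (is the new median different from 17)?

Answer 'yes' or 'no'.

Answer: yes

Derivation:
Old median = 17
Insert x = 39
New median = 21
Changed? yes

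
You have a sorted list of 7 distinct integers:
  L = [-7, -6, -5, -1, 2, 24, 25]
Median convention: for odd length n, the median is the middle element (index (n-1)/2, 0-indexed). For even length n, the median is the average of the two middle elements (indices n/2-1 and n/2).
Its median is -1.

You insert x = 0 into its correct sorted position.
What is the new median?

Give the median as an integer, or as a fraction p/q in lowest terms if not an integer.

Old list (sorted, length 7): [-7, -6, -5, -1, 2, 24, 25]
Old median = -1
Insert x = 0
Old length odd (7). Middle was index 3 = -1.
New length even (8). New median = avg of two middle elements.
x = 0: 4 elements are < x, 3 elements are > x.
New sorted list: [-7, -6, -5, -1, 0, 2, 24, 25]
New median = -1/2

Answer: -1/2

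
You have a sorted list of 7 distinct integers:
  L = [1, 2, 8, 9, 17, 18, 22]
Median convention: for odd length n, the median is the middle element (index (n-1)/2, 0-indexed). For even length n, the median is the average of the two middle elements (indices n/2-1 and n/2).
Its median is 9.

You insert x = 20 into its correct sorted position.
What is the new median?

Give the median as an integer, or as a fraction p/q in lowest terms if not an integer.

Old list (sorted, length 7): [1, 2, 8, 9, 17, 18, 22]
Old median = 9
Insert x = 20
Old length odd (7). Middle was index 3 = 9.
New length even (8). New median = avg of two middle elements.
x = 20: 6 elements are < x, 1 elements are > x.
New sorted list: [1, 2, 8, 9, 17, 18, 20, 22]
New median = 13

Answer: 13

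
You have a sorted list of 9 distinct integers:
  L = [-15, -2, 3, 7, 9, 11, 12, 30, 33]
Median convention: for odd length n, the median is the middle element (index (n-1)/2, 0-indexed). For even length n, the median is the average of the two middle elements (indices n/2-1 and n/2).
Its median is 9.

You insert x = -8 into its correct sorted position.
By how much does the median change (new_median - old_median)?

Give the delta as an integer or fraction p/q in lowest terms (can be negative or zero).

Old median = 9
After inserting x = -8: new sorted = [-15, -8, -2, 3, 7, 9, 11, 12, 30, 33]
New median = 8
Delta = 8 - 9 = -1

Answer: -1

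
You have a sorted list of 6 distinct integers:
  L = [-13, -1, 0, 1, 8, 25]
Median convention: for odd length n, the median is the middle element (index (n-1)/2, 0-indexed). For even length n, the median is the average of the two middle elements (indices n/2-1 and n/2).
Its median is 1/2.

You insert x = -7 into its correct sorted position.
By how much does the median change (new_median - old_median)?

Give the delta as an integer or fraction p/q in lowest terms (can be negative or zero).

Old median = 1/2
After inserting x = -7: new sorted = [-13, -7, -1, 0, 1, 8, 25]
New median = 0
Delta = 0 - 1/2 = -1/2

Answer: -1/2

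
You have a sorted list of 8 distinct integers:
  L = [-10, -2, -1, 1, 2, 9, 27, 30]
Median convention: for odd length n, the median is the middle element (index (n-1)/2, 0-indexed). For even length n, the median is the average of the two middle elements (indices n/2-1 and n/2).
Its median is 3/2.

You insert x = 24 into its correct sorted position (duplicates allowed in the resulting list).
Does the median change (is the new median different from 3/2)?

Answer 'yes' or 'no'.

Old median = 3/2
Insert x = 24
New median = 2
Changed? yes

Answer: yes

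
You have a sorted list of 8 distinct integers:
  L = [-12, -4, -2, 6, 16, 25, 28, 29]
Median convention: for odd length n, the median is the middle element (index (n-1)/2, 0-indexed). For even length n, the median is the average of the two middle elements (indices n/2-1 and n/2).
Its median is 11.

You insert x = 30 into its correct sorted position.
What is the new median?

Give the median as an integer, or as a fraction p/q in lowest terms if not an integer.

Answer: 16

Derivation:
Old list (sorted, length 8): [-12, -4, -2, 6, 16, 25, 28, 29]
Old median = 11
Insert x = 30
Old length even (8). Middle pair: indices 3,4 = 6,16.
New length odd (9). New median = single middle element.
x = 30: 8 elements are < x, 0 elements are > x.
New sorted list: [-12, -4, -2, 6, 16, 25, 28, 29, 30]
New median = 16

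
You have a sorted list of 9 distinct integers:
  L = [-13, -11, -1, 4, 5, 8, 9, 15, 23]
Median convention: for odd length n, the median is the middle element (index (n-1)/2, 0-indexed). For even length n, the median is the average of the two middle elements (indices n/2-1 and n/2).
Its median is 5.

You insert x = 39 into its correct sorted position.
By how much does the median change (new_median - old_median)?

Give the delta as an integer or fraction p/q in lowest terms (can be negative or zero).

Answer: 3/2

Derivation:
Old median = 5
After inserting x = 39: new sorted = [-13, -11, -1, 4, 5, 8, 9, 15, 23, 39]
New median = 13/2
Delta = 13/2 - 5 = 3/2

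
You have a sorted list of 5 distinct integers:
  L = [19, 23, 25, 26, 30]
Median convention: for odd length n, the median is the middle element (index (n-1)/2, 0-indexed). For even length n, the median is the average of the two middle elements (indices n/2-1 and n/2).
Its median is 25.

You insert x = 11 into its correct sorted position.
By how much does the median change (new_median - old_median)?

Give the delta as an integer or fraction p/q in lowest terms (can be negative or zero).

Answer: -1

Derivation:
Old median = 25
After inserting x = 11: new sorted = [11, 19, 23, 25, 26, 30]
New median = 24
Delta = 24 - 25 = -1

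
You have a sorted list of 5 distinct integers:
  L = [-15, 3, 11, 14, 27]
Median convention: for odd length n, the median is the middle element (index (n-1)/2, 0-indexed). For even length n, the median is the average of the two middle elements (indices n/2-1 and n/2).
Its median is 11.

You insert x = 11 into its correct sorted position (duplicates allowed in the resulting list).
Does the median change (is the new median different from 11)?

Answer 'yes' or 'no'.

Answer: no

Derivation:
Old median = 11
Insert x = 11
New median = 11
Changed? no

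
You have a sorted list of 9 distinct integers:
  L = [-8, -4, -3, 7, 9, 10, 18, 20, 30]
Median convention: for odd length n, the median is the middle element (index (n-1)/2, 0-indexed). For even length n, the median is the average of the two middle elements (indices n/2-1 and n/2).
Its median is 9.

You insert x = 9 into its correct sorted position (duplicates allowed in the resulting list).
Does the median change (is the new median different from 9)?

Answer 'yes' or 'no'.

Old median = 9
Insert x = 9
New median = 9
Changed? no

Answer: no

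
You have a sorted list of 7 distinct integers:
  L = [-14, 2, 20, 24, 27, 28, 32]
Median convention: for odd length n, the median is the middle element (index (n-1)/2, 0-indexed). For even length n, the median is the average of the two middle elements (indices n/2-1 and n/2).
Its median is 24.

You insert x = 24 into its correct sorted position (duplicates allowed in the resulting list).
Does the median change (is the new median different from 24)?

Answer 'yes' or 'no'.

Old median = 24
Insert x = 24
New median = 24
Changed? no

Answer: no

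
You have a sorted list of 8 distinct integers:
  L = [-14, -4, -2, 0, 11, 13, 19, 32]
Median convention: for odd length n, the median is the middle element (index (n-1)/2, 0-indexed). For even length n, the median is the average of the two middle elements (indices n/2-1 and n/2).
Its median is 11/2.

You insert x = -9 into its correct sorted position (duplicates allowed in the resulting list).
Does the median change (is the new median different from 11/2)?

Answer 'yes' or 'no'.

Answer: yes

Derivation:
Old median = 11/2
Insert x = -9
New median = 0
Changed? yes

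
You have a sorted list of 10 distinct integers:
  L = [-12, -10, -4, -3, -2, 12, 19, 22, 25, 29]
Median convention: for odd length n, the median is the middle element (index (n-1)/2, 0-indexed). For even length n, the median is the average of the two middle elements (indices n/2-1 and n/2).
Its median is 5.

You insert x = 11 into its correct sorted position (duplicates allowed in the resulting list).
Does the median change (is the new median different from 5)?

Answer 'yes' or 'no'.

Answer: yes

Derivation:
Old median = 5
Insert x = 11
New median = 11
Changed? yes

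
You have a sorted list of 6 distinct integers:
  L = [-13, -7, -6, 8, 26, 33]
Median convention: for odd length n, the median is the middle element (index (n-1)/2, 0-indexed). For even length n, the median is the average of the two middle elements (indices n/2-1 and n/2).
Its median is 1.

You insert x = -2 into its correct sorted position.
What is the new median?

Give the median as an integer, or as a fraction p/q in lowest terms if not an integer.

Answer: -2

Derivation:
Old list (sorted, length 6): [-13, -7, -6, 8, 26, 33]
Old median = 1
Insert x = -2
Old length even (6). Middle pair: indices 2,3 = -6,8.
New length odd (7). New median = single middle element.
x = -2: 3 elements are < x, 3 elements are > x.
New sorted list: [-13, -7, -6, -2, 8, 26, 33]
New median = -2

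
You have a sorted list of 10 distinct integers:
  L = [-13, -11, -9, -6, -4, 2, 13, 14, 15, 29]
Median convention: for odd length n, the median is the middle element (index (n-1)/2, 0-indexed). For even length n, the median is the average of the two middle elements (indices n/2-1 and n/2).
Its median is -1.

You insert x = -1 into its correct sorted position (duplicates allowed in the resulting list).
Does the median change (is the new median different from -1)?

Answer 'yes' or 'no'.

Old median = -1
Insert x = -1
New median = -1
Changed? no

Answer: no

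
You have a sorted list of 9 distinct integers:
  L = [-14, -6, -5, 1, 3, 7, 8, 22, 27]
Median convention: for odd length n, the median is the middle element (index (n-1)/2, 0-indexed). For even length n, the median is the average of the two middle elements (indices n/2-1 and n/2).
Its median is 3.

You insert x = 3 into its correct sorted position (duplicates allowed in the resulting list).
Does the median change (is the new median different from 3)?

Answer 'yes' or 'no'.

Answer: no

Derivation:
Old median = 3
Insert x = 3
New median = 3
Changed? no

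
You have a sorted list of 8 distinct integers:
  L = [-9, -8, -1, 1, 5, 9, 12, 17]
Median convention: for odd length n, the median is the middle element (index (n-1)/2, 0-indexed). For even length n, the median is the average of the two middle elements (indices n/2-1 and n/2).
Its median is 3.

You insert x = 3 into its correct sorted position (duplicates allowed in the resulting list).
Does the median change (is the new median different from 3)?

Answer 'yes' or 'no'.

Answer: no

Derivation:
Old median = 3
Insert x = 3
New median = 3
Changed? no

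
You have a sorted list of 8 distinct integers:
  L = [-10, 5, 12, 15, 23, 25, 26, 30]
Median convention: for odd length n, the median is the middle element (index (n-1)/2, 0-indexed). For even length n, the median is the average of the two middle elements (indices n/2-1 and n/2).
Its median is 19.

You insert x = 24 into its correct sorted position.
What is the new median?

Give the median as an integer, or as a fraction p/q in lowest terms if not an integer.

Old list (sorted, length 8): [-10, 5, 12, 15, 23, 25, 26, 30]
Old median = 19
Insert x = 24
Old length even (8). Middle pair: indices 3,4 = 15,23.
New length odd (9). New median = single middle element.
x = 24: 5 elements are < x, 3 elements are > x.
New sorted list: [-10, 5, 12, 15, 23, 24, 25, 26, 30]
New median = 23

Answer: 23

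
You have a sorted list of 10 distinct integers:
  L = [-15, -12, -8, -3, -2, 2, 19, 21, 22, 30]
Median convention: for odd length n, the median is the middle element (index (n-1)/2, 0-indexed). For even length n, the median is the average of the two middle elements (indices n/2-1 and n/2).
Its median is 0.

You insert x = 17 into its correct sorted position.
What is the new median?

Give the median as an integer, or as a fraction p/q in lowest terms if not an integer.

Answer: 2

Derivation:
Old list (sorted, length 10): [-15, -12, -8, -3, -2, 2, 19, 21, 22, 30]
Old median = 0
Insert x = 17
Old length even (10). Middle pair: indices 4,5 = -2,2.
New length odd (11). New median = single middle element.
x = 17: 6 elements are < x, 4 elements are > x.
New sorted list: [-15, -12, -8, -3, -2, 2, 17, 19, 21, 22, 30]
New median = 2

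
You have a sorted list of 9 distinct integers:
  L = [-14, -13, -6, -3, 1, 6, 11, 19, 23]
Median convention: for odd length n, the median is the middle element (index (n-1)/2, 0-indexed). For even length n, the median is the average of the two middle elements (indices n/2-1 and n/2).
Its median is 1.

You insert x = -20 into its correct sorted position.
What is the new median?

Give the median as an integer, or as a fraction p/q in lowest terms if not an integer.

Answer: -1

Derivation:
Old list (sorted, length 9): [-14, -13, -6, -3, 1, 6, 11, 19, 23]
Old median = 1
Insert x = -20
Old length odd (9). Middle was index 4 = 1.
New length even (10). New median = avg of two middle elements.
x = -20: 0 elements are < x, 9 elements are > x.
New sorted list: [-20, -14, -13, -6, -3, 1, 6, 11, 19, 23]
New median = -1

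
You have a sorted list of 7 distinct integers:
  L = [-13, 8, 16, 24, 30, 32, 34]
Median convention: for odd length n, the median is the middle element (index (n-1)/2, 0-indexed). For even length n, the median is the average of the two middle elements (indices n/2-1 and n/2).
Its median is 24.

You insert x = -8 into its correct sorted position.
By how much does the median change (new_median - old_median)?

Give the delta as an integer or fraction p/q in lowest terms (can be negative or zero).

Answer: -4

Derivation:
Old median = 24
After inserting x = -8: new sorted = [-13, -8, 8, 16, 24, 30, 32, 34]
New median = 20
Delta = 20 - 24 = -4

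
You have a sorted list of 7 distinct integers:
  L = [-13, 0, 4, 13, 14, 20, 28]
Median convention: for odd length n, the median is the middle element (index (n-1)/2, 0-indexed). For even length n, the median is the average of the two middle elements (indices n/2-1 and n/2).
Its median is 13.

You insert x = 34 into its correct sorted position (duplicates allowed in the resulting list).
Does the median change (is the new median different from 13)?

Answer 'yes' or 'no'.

Old median = 13
Insert x = 34
New median = 27/2
Changed? yes

Answer: yes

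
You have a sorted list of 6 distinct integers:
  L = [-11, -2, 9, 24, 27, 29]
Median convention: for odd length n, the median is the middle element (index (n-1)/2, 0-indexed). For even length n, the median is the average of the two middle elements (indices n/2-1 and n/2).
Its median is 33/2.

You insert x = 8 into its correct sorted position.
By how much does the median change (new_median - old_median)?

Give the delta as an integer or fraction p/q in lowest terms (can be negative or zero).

Answer: -15/2

Derivation:
Old median = 33/2
After inserting x = 8: new sorted = [-11, -2, 8, 9, 24, 27, 29]
New median = 9
Delta = 9 - 33/2 = -15/2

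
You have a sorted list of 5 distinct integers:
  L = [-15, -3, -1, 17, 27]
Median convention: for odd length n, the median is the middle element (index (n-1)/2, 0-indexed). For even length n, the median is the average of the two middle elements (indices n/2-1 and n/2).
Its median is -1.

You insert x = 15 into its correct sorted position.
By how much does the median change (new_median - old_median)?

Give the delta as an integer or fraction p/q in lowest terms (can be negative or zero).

Old median = -1
After inserting x = 15: new sorted = [-15, -3, -1, 15, 17, 27]
New median = 7
Delta = 7 - -1 = 8

Answer: 8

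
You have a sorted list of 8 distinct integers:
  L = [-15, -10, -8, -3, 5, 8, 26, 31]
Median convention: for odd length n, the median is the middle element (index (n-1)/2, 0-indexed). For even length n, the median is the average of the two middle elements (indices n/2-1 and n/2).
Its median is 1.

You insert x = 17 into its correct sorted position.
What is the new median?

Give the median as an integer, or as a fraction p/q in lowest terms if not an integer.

Old list (sorted, length 8): [-15, -10, -8, -3, 5, 8, 26, 31]
Old median = 1
Insert x = 17
Old length even (8). Middle pair: indices 3,4 = -3,5.
New length odd (9). New median = single middle element.
x = 17: 6 elements are < x, 2 elements are > x.
New sorted list: [-15, -10, -8, -3, 5, 8, 17, 26, 31]
New median = 5

Answer: 5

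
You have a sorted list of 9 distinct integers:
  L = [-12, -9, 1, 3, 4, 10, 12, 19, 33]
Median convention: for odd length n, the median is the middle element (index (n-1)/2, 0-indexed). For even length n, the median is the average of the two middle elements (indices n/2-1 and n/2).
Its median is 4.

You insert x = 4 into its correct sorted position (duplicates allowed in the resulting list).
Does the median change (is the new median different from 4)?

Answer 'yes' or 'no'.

Answer: no

Derivation:
Old median = 4
Insert x = 4
New median = 4
Changed? no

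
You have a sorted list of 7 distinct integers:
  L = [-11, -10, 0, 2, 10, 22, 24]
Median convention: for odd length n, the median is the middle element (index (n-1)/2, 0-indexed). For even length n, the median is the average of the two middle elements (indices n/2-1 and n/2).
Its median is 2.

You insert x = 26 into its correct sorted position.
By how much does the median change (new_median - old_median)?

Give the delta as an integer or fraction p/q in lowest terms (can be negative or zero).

Answer: 4

Derivation:
Old median = 2
After inserting x = 26: new sorted = [-11, -10, 0, 2, 10, 22, 24, 26]
New median = 6
Delta = 6 - 2 = 4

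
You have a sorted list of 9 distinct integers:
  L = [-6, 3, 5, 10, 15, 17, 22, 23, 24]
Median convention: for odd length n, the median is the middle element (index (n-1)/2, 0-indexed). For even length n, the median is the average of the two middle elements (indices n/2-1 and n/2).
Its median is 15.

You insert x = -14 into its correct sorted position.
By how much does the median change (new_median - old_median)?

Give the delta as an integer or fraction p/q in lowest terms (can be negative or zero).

Old median = 15
After inserting x = -14: new sorted = [-14, -6, 3, 5, 10, 15, 17, 22, 23, 24]
New median = 25/2
Delta = 25/2 - 15 = -5/2

Answer: -5/2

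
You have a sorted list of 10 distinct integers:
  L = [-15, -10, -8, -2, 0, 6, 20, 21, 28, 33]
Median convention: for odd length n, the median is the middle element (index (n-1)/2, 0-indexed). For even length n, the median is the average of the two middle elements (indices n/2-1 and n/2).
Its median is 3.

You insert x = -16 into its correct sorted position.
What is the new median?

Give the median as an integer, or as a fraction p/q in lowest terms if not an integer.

Answer: 0

Derivation:
Old list (sorted, length 10): [-15, -10, -8, -2, 0, 6, 20, 21, 28, 33]
Old median = 3
Insert x = -16
Old length even (10). Middle pair: indices 4,5 = 0,6.
New length odd (11). New median = single middle element.
x = -16: 0 elements are < x, 10 elements are > x.
New sorted list: [-16, -15, -10, -8, -2, 0, 6, 20, 21, 28, 33]
New median = 0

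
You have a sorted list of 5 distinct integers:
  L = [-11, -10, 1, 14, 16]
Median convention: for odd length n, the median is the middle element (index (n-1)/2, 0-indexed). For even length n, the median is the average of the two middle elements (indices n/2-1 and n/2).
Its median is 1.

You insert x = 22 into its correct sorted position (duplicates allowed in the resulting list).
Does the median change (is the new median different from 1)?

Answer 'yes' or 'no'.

Answer: yes

Derivation:
Old median = 1
Insert x = 22
New median = 15/2
Changed? yes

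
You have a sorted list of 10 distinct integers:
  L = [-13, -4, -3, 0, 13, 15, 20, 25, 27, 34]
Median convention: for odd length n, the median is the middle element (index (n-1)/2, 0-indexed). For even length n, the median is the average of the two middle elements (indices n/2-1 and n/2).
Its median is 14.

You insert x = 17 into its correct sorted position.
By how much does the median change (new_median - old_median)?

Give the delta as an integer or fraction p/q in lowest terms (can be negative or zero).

Answer: 1

Derivation:
Old median = 14
After inserting x = 17: new sorted = [-13, -4, -3, 0, 13, 15, 17, 20, 25, 27, 34]
New median = 15
Delta = 15 - 14 = 1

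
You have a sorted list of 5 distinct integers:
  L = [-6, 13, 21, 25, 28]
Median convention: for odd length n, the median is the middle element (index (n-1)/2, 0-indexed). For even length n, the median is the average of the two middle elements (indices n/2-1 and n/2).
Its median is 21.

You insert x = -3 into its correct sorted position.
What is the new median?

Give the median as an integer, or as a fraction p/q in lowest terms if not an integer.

Answer: 17

Derivation:
Old list (sorted, length 5): [-6, 13, 21, 25, 28]
Old median = 21
Insert x = -3
Old length odd (5). Middle was index 2 = 21.
New length even (6). New median = avg of two middle elements.
x = -3: 1 elements are < x, 4 elements are > x.
New sorted list: [-6, -3, 13, 21, 25, 28]
New median = 17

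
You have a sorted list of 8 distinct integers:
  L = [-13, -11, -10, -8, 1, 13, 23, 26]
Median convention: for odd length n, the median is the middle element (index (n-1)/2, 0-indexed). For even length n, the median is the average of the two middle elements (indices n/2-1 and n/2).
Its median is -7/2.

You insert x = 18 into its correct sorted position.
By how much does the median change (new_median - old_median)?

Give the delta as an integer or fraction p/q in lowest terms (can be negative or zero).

Old median = -7/2
After inserting x = 18: new sorted = [-13, -11, -10, -8, 1, 13, 18, 23, 26]
New median = 1
Delta = 1 - -7/2 = 9/2

Answer: 9/2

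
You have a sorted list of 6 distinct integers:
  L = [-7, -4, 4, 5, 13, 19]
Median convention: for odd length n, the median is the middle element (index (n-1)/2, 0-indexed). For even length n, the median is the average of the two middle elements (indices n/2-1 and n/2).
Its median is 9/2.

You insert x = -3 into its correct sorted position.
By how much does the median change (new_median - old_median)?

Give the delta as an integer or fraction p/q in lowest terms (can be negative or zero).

Old median = 9/2
After inserting x = -3: new sorted = [-7, -4, -3, 4, 5, 13, 19]
New median = 4
Delta = 4 - 9/2 = -1/2

Answer: -1/2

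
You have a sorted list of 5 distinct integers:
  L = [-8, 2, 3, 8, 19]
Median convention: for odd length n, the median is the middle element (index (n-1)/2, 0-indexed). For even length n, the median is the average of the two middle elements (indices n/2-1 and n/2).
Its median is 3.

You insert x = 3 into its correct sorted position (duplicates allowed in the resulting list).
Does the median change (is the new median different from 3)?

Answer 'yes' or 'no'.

Old median = 3
Insert x = 3
New median = 3
Changed? no

Answer: no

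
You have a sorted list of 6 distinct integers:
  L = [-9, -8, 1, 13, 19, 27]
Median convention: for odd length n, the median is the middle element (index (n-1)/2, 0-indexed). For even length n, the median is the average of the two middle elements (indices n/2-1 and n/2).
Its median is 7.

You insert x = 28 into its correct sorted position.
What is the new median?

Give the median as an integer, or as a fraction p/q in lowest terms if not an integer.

Answer: 13

Derivation:
Old list (sorted, length 6): [-9, -8, 1, 13, 19, 27]
Old median = 7
Insert x = 28
Old length even (6). Middle pair: indices 2,3 = 1,13.
New length odd (7). New median = single middle element.
x = 28: 6 elements are < x, 0 elements are > x.
New sorted list: [-9, -8, 1, 13, 19, 27, 28]
New median = 13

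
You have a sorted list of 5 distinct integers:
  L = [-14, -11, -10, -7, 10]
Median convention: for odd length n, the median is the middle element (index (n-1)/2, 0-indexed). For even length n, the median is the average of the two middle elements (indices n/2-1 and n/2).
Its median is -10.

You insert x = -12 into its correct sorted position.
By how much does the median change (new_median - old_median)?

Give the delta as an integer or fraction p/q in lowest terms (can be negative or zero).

Old median = -10
After inserting x = -12: new sorted = [-14, -12, -11, -10, -7, 10]
New median = -21/2
Delta = -21/2 - -10 = -1/2

Answer: -1/2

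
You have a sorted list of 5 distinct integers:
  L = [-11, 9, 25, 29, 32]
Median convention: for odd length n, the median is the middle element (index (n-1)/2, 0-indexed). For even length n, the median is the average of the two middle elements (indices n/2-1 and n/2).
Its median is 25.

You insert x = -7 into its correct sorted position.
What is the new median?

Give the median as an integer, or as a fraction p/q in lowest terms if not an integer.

Answer: 17

Derivation:
Old list (sorted, length 5): [-11, 9, 25, 29, 32]
Old median = 25
Insert x = -7
Old length odd (5). Middle was index 2 = 25.
New length even (6). New median = avg of two middle elements.
x = -7: 1 elements are < x, 4 elements are > x.
New sorted list: [-11, -7, 9, 25, 29, 32]
New median = 17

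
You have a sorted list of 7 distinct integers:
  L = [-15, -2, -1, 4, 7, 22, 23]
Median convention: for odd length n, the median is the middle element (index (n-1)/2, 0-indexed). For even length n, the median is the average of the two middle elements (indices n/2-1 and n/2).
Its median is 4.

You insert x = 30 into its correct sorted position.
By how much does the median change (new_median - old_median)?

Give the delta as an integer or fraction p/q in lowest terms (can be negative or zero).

Old median = 4
After inserting x = 30: new sorted = [-15, -2, -1, 4, 7, 22, 23, 30]
New median = 11/2
Delta = 11/2 - 4 = 3/2

Answer: 3/2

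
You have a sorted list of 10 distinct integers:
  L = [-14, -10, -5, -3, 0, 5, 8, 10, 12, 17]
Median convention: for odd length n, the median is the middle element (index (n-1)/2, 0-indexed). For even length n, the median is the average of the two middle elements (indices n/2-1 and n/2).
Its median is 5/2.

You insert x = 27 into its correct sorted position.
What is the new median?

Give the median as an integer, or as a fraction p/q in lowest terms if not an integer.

Answer: 5

Derivation:
Old list (sorted, length 10): [-14, -10, -5, -3, 0, 5, 8, 10, 12, 17]
Old median = 5/2
Insert x = 27
Old length even (10). Middle pair: indices 4,5 = 0,5.
New length odd (11). New median = single middle element.
x = 27: 10 elements are < x, 0 elements are > x.
New sorted list: [-14, -10, -5, -3, 0, 5, 8, 10, 12, 17, 27]
New median = 5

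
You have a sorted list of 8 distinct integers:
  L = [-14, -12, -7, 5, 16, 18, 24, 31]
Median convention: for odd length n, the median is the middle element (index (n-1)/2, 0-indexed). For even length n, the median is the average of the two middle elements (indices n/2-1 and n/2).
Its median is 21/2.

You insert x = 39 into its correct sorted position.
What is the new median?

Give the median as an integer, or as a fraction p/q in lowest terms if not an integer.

Answer: 16

Derivation:
Old list (sorted, length 8): [-14, -12, -7, 5, 16, 18, 24, 31]
Old median = 21/2
Insert x = 39
Old length even (8). Middle pair: indices 3,4 = 5,16.
New length odd (9). New median = single middle element.
x = 39: 8 elements are < x, 0 elements are > x.
New sorted list: [-14, -12, -7, 5, 16, 18, 24, 31, 39]
New median = 16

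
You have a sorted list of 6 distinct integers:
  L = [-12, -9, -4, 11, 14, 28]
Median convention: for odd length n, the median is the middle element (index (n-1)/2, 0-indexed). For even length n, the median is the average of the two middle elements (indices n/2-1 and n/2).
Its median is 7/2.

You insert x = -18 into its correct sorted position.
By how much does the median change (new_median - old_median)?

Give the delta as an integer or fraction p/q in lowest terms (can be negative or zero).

Old median = 7/2
After inserting x = -18: new sorted = [-18, -12, -9, -4, 11, 14, 28]
New median = -4
Delta = -4 - 7/2 = -15/2

Answer: -15/2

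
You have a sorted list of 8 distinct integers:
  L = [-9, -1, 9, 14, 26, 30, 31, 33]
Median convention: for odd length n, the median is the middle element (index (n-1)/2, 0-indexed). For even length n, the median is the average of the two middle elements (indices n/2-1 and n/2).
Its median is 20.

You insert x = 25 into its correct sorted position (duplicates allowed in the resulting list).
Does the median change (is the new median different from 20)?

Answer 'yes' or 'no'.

Old median = 20
Insert x = 25
New median = 25
Changed? yes

Answer: yes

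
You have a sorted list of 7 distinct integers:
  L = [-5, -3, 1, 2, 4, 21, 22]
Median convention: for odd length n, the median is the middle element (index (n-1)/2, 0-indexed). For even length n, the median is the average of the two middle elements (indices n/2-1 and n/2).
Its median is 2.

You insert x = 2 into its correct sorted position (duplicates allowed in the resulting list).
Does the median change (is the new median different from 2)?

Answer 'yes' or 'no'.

Answer: no

Derivation:
Old median = 2
Insert x = 2
New median = 2
Changed? no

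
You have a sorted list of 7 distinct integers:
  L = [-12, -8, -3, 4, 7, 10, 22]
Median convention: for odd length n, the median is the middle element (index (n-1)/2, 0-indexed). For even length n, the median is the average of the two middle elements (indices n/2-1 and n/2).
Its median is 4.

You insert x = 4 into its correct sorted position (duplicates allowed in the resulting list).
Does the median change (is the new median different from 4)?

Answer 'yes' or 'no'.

Answer: no

Derivation:
Old median = 4
Insert x = 4
New median = 4
Changed? no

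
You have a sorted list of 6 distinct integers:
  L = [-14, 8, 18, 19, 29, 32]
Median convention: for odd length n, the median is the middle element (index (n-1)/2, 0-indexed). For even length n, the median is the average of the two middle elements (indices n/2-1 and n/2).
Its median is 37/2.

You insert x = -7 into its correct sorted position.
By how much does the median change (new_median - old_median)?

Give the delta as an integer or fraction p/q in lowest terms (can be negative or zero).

Old median = 37/2
After inserting x = -7: new sorted = [-14, -7, 8, 18, 19, 29, 32]
New median = 18
Delta = 18 - 37/2 = -1/2

Answer: -1/2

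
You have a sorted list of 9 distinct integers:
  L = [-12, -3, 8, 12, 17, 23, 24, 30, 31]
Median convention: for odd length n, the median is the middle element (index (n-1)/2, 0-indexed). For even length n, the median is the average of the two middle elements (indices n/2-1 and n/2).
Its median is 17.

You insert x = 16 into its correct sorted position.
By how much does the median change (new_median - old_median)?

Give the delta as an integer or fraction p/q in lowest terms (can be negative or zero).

Answer: -1/2

Derivation:
Old median = 17
After inserting x = 16: new sorted = [-12, -3, 8, 12, 16, 17, 23, 24, 30, 31]
New median = 33/2
Delta = 33/2 - 17 = -1/2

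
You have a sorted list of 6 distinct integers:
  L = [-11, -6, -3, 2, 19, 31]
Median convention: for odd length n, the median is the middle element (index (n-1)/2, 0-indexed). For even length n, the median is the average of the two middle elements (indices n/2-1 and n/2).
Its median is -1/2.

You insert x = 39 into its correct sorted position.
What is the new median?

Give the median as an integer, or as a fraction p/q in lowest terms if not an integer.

Old list (sorted, length 6): [-11, -6, -3, 2, 19, 31]
Old median = -1/2
Insert x = 39
Old length even (6). Middle pair: indices 2,3 = -3,2.
New length odd (7). New median = single middle element.
x = 39: 6 elements are < x, 0 elements are > x.
New sorted list: [-11, -6, -3, 2, 19, 31, 39]
New median = 2

Answer: 2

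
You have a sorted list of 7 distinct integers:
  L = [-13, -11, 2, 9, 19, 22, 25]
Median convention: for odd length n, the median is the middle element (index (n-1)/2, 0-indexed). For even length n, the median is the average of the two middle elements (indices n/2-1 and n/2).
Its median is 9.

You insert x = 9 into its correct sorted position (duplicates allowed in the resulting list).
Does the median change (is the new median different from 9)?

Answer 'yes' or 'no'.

Answer: no

Derivation:
Old median = 9
Insert x = 9
New median = 9
Changed? no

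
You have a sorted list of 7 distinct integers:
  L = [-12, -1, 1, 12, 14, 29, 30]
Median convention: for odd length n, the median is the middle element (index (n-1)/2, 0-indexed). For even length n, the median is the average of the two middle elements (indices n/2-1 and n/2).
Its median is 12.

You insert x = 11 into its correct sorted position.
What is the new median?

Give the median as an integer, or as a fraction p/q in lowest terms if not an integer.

Answer: 23/2

Derivation:
Old list (sorted, length 7): [-12, -1, 1, 12, 14, 29, 30]
Old median = 12
Insert x = 11
Old length odd (7). Middle was index 3 = 12.
New length even (8). New median = avg of two middle elements.
x = 11: 3 elements are < x, 4 elements are > x.
New sorted list: [-12, -1, 1, 11, 12, 14, 29, 30]
New median = 23/2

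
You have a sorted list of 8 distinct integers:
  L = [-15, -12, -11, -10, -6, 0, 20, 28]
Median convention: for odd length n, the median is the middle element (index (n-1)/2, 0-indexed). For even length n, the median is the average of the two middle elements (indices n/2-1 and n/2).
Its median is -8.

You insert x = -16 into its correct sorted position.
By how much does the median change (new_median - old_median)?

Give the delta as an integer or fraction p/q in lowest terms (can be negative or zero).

Answer: -2

Derivation:
Old median = -8
After inserting x = -16: new sorted = [-16, -15, -12, -11, -10, -6, 0, 20, 28]
New median = -10
Delta = -10 - -8 = -2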